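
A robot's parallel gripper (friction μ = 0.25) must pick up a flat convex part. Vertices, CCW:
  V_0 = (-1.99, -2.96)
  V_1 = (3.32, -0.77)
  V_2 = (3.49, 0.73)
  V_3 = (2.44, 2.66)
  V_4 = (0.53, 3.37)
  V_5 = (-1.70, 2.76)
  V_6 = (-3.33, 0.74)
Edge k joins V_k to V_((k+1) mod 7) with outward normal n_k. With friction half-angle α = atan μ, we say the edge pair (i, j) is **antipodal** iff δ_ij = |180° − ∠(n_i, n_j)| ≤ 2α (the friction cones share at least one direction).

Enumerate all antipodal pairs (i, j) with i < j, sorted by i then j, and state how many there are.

α = atan 0.25 = 14.04°;  2α = 28.07°
n_0 = (+0.3813, -0.9245)
n_1 = (+0.9936, -0.1126)
n_2 = (+0.8784, +0.4779)
n_3 = (+0.3484, +0.9373)
n_4 = (-0.2638, +0.9646)
n_5 = (-0.7782, +0.6280)
n_6 = (-0.9402, -0.3405)
  (0,1): δ = 118.88°  ·
  (0,2): δ = 83.86°  ·
  (0,3): δ = 42.80°  ·
  (0,4): δ = 7.11°  ✓
  (0,5): δ = 28.69°  ·
  (0,6): δ = 87.50°  ·
  (1,2): δ = 144.99°  ·
  (1,3): δ = 103.93°  ·
  (1,4): δ = 68.24°  ·
  (1,5): δ = 32.44°  ·
  (1,6): δ = 26.37°  ✓
  (2,3): δ = 138.94°  ·
  (2,4): δ = 103.25°  ·
  (2,5): δ = 67.45°  ·
  (2,6): δ = 8.64°  ✓
  (3,4): δ = 144.31°  ·
  (3,5): δ = 108.51°  ·
  (3,6): δ = 49.70°  ·
  (4,5): δ = 144.20°  ·
  (4,6): δ = 85.39°  ·
  (5,6): δ = 121.19°  ·
antipodal pairs: 3

count = 3; pairs: (0,4), (1,6), (2,6)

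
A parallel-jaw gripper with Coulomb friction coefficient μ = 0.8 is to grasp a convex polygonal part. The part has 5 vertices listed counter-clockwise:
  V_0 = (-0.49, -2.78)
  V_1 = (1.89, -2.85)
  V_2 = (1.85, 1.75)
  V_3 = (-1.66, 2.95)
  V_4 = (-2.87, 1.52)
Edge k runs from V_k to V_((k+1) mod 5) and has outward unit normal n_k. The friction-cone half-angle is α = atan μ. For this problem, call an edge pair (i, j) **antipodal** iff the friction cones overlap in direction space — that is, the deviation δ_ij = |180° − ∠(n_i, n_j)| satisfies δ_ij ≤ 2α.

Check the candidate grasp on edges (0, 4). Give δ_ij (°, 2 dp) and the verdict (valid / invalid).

δ = 120.65°, invalid

α = atan 0.8 = 38.66°;  2α = 77.32°
edge 0: e_0 = (+2.38, -0.07);  n_0 = (-0.0294, -0.9996)
edge 4: e_4 = (+2.38, -4.30);  n_4 = (-0.8749, -0.4843)
∠(n_0, n_4) = 59.35°
δ = |180° − 59.35°| = 120.65°
120.65° > 2α = 77.32°  →  invalid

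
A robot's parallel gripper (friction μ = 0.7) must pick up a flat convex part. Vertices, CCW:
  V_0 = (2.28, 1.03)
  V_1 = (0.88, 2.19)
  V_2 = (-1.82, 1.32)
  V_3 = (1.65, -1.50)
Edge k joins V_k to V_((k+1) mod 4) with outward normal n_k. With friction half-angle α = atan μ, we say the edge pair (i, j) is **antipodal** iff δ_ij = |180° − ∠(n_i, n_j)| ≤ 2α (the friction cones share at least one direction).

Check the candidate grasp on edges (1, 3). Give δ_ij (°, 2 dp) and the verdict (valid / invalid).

α = atan 0.7 = 34.99°;  2α = 69.98°
edge 1: e_1 = (-2.70, -0.87);  n_1 = (-0.3067, +0.9518)
edge 3: e_3 = (+0.63, +2.53);  n_3 = (+0.9704, -0.2416)
∠(n_1, n_3) = 121.84°
δ = |180° − 121.84°| = 58.16°
58.16° ≤ 2α = 69.98°  →  valid

δ = 58.16°, valid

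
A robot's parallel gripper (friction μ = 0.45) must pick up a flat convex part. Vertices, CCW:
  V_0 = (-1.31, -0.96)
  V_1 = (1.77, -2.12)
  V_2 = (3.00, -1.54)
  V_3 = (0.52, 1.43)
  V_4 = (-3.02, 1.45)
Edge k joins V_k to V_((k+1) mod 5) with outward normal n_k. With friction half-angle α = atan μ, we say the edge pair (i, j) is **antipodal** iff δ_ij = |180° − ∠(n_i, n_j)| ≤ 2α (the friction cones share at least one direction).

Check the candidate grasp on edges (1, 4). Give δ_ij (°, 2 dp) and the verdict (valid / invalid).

δ = 100.11°, invalid

α = atan 0.45 = 24.23°;  2α = 48.46°
edge 1: e_1 = (+1.23, +0.58);  n_1 = (+0.4265, -0.9045)
edge 4: e_4 = (+1.71, -2.41);  n_4 = (-0.8156, -0.5787)
∠(n_1, n_4) = 79.89°
δ = |180° − 79.89°| = 100.11°
100.11° > 2α = 48.46°  →  invalid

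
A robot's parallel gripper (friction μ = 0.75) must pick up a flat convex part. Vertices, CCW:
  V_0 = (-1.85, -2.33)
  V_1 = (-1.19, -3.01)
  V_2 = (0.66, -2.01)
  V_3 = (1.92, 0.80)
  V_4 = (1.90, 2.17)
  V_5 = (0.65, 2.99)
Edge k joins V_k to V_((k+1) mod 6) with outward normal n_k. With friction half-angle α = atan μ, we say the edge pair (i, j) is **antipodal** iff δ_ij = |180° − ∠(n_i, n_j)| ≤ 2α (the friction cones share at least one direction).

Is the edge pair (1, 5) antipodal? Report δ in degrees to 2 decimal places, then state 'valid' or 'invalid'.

α = atan 0.75 = 36.87°;  2α = 73.74°
edge 1: e_1 = (+1.85, +1.00);  n_1 = (+0.4755, -0.8797)
edge 5: e_5 = (-2.50, -5.32);  n_5 = (-0.9050, +0.4253)
∠(n_1, n_5) = 143.56°
δ = |180° − 143.56°| = 36.44°
36.44° ≤ 2α = 73.74°  →  valid

δ = 36.44°, valid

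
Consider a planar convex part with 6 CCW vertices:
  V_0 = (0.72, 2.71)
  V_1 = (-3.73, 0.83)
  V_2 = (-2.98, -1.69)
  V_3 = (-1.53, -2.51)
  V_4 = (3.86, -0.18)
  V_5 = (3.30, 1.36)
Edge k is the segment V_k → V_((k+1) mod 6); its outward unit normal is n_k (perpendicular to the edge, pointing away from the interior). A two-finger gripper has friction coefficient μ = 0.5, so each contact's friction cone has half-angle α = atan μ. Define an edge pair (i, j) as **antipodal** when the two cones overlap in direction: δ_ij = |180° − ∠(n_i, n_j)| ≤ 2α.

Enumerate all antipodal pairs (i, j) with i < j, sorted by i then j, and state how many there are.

count = 7; pairs: (0,2), (0,3), (1,4), (1,5), (2,4), (2,5), (3,5)

α = atan 0.5 = 26.57°;  2α = 53.13°
n_0 = (-0.3892, +0.9212)
n_1 = (-0.9585, -0.2853)
n_2 = (-0.4923, -0.8705)
n_3 = (+0.3968, -0.9179)
n_4 = (+0.9398, +0.3417)
n_5 = (+0.4636, +0.8860)
  (0,1): δ = 96.33°  ·
  (0,2): δ = 52.39°  ✓
  (0,3): δ = 0.48°  ✓
  (0,4): δ = 87.08°  ·
  (0,5): δ = 129.48°  ·
  (1,2): δ = 136.06°  ·
  (1,3): δ = 83.20°  ·
  (1,4): δ = 3.41°  ✓
  (1,5): δ = 45.80°  ✓
  (2,3): δ = 127.13°  ·
  (2,4): δ = 40.53°  ✓
  (2,5): δ = 1.87°  ✓
  (3,4): δ = 93.39°  ·
  (3,5): δ = 51.00°  ✓
  (4,5): δ = 137.60°  ·
antipodal pairs: 7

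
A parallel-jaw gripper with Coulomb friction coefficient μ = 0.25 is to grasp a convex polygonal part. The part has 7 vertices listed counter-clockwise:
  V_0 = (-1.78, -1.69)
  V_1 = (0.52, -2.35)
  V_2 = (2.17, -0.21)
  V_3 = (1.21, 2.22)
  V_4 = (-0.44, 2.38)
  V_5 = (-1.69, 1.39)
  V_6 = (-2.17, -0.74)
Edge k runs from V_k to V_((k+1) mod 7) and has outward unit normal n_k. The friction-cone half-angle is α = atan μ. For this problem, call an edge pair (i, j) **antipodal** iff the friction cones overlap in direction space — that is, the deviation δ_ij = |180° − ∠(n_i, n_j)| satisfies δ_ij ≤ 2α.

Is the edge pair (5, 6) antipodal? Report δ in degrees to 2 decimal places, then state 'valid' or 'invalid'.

α = atan 0.25 = 14.04°;  2α = 28.07°
edge 5: e_5 = (-0.48, -2.13);  n_5 = (-0.9755, +0.2198)
edge 6: e_6 = (+0.39, -0.95);  n_6 = (-0.9251, -0.3798)
∠(n_5, n_6) = 35.02°
δ = |180° − 35.02°| = 144.98°
144.98° > 2α = 28.07°  →  invalid

δ = 144.98°, invalid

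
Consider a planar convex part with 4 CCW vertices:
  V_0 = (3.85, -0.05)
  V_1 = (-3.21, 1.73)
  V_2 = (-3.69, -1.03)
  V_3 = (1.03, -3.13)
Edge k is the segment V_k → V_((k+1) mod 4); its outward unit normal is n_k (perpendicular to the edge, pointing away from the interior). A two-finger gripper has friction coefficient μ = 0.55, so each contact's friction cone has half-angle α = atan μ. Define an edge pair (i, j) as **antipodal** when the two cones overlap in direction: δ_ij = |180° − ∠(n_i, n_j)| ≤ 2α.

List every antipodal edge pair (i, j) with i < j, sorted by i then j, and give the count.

count = 2; pairs: (0,2), (1,3)

α = atan 0.55 = 28.81°;  2α = 57.62°
n_0 = (+0.2445, +0.9697)
n_1 = (-0.9852, +0.1713)
n_2 = (-0.4065, -0.9137)
n_3 = (+0.7376, -0.6753)
  (0,1): δ = 85.72°  ·
  (0,2): δ = 9.83°  ✓
  (0,3): δ = 61.67°  ·
  (1,2): δ = 104.12°  ·
  (1,3): δ = 32.61°  ✓
  (2,3): δ = 108.49°  ·
antipodal pairs: 2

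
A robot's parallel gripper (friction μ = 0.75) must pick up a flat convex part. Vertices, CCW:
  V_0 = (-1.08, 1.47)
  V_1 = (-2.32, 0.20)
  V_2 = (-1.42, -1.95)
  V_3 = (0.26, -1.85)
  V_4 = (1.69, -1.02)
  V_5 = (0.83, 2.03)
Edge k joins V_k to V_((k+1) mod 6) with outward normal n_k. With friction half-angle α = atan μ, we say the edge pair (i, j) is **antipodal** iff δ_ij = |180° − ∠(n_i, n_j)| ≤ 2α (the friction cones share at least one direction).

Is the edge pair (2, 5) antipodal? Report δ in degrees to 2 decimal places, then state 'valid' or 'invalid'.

δ = 12.93°, valid

α = atan 0.75 = 36.87°;  2α = 73.74°
edge 2: e_2 = (+1.68, +0.10);  n_2 = (+0.0594, -0.9982)
edge 5: e_5 = (-1.91, -0.56);  n_5 = (-0.2814, +0.9596)
∠(n_2, n_5) = 167.07°
δ = |180° − 167.07°| = 12.93°
12.93° ≤ 2α = 73.74°  →  valid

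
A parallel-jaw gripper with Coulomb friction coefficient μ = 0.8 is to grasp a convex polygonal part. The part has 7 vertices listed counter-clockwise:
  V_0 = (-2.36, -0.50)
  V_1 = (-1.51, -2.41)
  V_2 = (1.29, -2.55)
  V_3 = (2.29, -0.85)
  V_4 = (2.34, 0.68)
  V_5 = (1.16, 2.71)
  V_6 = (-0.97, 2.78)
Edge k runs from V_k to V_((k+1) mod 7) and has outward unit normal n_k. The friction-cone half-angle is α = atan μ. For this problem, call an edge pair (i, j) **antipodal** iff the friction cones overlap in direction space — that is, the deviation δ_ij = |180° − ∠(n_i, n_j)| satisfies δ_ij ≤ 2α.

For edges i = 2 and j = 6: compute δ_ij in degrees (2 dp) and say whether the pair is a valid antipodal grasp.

δ = 7.50°, valid

α = atan 0.8 = 38.66°;  2α = 77.32°
edge 2: e_2 = (+1.00, +1.70);  n_2 = (+0.8619, -0.5070)
edge 6: e_6 = (-1.39, -3.28);  n_6 = (-0.9207, +0.3902)
∠(n_2, n_6) = 172.50°
δ = |180° − 172.50°| = 7.50°
7.50° ≤ 2α = 77.32°  →  valid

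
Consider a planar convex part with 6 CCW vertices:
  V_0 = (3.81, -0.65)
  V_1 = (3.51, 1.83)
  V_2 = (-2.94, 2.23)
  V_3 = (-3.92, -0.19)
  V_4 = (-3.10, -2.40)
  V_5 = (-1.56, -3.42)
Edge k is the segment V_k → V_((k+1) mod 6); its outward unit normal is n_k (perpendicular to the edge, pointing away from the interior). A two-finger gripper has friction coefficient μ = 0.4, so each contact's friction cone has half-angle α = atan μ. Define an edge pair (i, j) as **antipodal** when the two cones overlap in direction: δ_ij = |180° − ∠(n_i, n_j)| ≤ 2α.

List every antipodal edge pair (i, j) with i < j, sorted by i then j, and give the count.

count = 5; pairs: (0,2), (0,3), (1,4), (1,5), (2,5)

α = atan 0.4 = 21.80°;  2α = 43.60°
n_0 = (+0.9928, +0.1201)
n_1 = (+0.0619, +0.9981)
n_2 = (-0.9269, +0.3753)
n_3 = (-0.9375, -0.3479)
n_4 = (-0.5522, -0.8337)
n_5 = (+0.4584, -0.8887)
  (0,1): δ = 100.45°  ·
  (0,2): δ = 28.94°  ✓
  (0,3): δ = 13.46°  ✓
  (0,4): δ = 49.58°  ·
  (0,5): δ = 110.39°  ·
  (1,2): δ = 108.50°  ·
  (1,3): δ = 66.09°  ·
  (1,4): δ = 29.97°  ✓
  (1,5): δ = 30.83°  ✓
  (2,3): δ = 137.60°  ·
  (2,4): δ = 101.47°  ·
  (2,5): δ = 40.67°  ✓
  (3,4): δ = 143.87°  ·
  (3,5): δ = 83.07°  ·
  (4,5): δ = 119.20°  ·
antipodal pairs: 5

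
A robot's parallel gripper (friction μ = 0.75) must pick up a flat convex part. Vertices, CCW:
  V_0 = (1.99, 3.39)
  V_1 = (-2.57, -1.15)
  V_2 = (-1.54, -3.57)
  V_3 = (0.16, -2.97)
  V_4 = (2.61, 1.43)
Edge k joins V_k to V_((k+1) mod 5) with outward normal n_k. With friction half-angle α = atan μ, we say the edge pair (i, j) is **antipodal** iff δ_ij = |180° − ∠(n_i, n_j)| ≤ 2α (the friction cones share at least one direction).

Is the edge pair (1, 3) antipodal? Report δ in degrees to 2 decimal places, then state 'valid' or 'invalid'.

α = atan 0.75 = 36.87°;  2α = 73.74°
edge 1: e_1 = (+1.03, -2.42);  n_1 = (-0.9201, -0.3916)
edge 3: e_3 = (+2.45, +4.40);  n_3 = (+0.8737, -0.4865)
∠(n_1, n_3) = 127.83°
δ = |180° − 127.83°| = 52.17°
52.17° ≤ 2α = 73.74°  →  valid

δ = 52.17°, valid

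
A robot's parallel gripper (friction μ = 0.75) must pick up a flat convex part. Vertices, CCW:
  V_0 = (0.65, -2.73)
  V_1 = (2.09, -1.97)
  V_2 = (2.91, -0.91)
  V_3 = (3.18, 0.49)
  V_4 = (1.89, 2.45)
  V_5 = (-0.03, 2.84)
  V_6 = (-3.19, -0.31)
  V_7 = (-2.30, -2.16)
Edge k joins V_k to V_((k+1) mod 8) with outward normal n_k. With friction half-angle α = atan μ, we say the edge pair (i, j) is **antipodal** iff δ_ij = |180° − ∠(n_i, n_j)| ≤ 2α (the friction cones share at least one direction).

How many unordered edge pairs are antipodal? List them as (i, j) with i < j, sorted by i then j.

α = atan 0.75 = 36.87°;  2α = 73.74°
n_0 = (+0.4668, -0.8844)
n_1 = (+0.7910, -0.6119)
n_2 = (+0.9819, -0.1894)
n_3 = (+0.8353, +0.5498)
n_4 = (+0.1991, +0.9800)
n_5 = (-0.7060, +0.7082)
n_6 = (-0.9011, -0.4335)
n_7 = (-0.1897, -0.9818)
  (0,1): δ = 155.55°  ·
  (0,2): δ = 128.74°  ·
  (0,3): δ = 84.47°  ·
  (0,4): δ = 39.31°  ✓
  (0,5): δ = 17.09°  ✓
  (0,6): δ = 87.87°  ·
  (0,7): δ = 141.24°  ·
  (1,2): δ = 153.19°  ·
  (1,3): δ = 108.92°  ·
  (1,4): δ = 63.76°  ✓
  (1,5): δ = 7.37°  ✓
  (1,6): δ = 63.42°  ✓
  (1,7): δ = 116.79°  ·
  (2,3): δ = 135.73°  ·
  (2,4): δ = 90.57°  ·
  (2,5): δ = 34.17°  ✓
  (2,6): δ = 36.61°  ✓
  (2,7): δ = 89.98°  ·
  (3,4): δ = 134.83°  ·
  (3,5): δ = 78.44°  ·
  (3,6): δ = 7.66°  ✓
  (3,7): δ = 45.71°  ✓
  (4,5): δ = 123.61°  ·
  (4,6): δ = 52.83°  ✓
  (4,7): δ = 0.55°  ✓
  (5,6): δ = 109.22°  ·
  (5,7): δ = 55.85°  ✓
  (6,7): δ = 126.63°  ·
antipodal pairs: 12

count = 12; pairs: (0,4), (0,5), (1,4), (1,5), (1,6), (2,5), (2,6), (3,6), (3,7), (4,6), (4,7), (5,7)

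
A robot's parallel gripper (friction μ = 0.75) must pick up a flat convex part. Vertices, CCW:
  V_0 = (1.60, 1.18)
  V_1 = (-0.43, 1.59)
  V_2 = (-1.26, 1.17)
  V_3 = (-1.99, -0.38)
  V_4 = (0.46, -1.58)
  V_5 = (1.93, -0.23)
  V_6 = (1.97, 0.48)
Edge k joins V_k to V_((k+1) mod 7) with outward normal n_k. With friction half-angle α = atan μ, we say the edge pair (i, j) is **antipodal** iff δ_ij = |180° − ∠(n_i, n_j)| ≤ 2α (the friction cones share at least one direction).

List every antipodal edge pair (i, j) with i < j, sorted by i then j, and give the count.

α = atan 0.75 = 36.87°;  2α = 73.74°
n_0 = (+0.1980, +0.9802)
n_1 = (-0.4515, +0.8923)
n_2 = (-0.9047, +0.4261)
n_3 = (-0.4399, -0.8981)
n_4 = (+0.6764, -0.7365)
n_5 = (+0.9984, -0.0562)
n_6 = (+0.8841, +0.4673)
  (0,1): δ = 141.74°  ·
  (0,2): δ = 103.80°  ·
  (0,3): δ = 14.68°  ✓
  (0,4): δ = 53.98°  ✓
  (0,5): δ = 98.19°  ·
  (0,6): δ = 129.28°  ·
  (1,2): δ = 142.06°  ·
  (1,3): δ = 52.94°  ✓
  (1,4): δ = 15.72°  ✓
  (1,5): δ = 59.93°  ✓
  (1,6): δ = 91.02°  ·
  (2,3): δ = 90.88°  ·
  (2,4): δ = 22.22°  ✓
  (2,5): δ = 21.99°  ✓
  (2,6): δ = 53.08°  ✓
  (3,4): δ = 111.34°  ·
  (3,5): δ = 67.13°  ✓
  (3,6): δ = 36.04°  ✓
  (4,5): δ = 135.79°  ·
  (4,6): δ = 104.70°  ·
  (5,6): δ = 148.92°  ·
antipodal pairs: 10

count = 10; pairs: (0,3), (0,4), (1,3), (1,4), (1,5), (2,4), (2,5), (2,6), (3,5), (3,6)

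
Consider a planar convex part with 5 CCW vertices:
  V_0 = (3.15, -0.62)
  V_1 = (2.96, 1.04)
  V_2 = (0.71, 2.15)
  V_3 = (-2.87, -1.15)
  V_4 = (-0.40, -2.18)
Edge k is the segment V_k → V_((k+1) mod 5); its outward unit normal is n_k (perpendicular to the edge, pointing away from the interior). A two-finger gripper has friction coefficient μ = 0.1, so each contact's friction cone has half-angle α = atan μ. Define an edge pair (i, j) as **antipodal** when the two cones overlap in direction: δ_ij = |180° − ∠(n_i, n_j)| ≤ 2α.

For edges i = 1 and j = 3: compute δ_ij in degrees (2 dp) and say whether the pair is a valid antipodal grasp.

δ = 3.62°, valid

α = atan 0.1 = 5.71°;  2α = 11.42°
edge 1: e_1 = (-2.25, +1.11);  n_1 = (+0.4424, +0.8968)
edge 3: e_3 = (+2.47, -1.03);  n_3 = (-0.3849, -0.9230)
∠(n_1, n_3) = 176.38°
δ = |180° − 176.38°| = 3.62°
3.62° ≤ 2α = 11.42°  →  valid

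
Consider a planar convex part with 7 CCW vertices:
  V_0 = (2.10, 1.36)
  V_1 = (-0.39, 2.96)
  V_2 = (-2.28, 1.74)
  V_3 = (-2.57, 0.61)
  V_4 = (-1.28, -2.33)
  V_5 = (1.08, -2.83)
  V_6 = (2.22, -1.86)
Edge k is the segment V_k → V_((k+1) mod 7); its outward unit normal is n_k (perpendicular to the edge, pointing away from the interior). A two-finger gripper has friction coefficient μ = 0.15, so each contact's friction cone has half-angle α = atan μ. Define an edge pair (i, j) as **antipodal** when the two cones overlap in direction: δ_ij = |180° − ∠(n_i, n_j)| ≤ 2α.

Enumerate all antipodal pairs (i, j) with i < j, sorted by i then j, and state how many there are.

count = 2; pairs: (1,5), (2,6)

α = atan 0.15 = 8.53°;  2α = 17.06°
n_0 = (+0.5406, +0.8413)
n_1 = (-0.5423, +0.8402)
n_2 = (-0.9686, +0.2486)
n_3 = (-0.9157, -0.4018)
n_4 = (-0.2073, -0.9783)
n_5 = (+0.6480, -0.7616)
n_6 = (+0.9993, +0.0372)
  (0,1): δ = 114.43°  ·
  (0,2): δ = 71.67°  ·
  (0,3): δ = 33.59°  ·
  (0,4): δ = 20.76°  ·
  (0,5): δ = 73.12°  ·
  (0,6): δ = 124.86°  ·
  (1,2): δ = 137.24°  ·
  (1,3): δ = 99.15°  ·
  (1,4): δ = 44.80°  ·
  (1,5): δ = 7.55°  ✓
  (1,6): δ = 59.29°  ·
  (2,3): δ = 141.92°  ·
  (2,4): δ = 87.57°  ·
  (2,5): δ = 35.21°  ·
  (2,6): δ = 16.53°  ✓
  (3,4): δ = 125.65°  ·
  (3,5): δ = 73.30°  ·
  (3,6): δ = 21.56°  ·
  (4,5): δ = 127.64°  ·
  (4,6): δ = 75.90°  ·
  (5,6): δ = 128.26°  ·
antipodal pairs: 2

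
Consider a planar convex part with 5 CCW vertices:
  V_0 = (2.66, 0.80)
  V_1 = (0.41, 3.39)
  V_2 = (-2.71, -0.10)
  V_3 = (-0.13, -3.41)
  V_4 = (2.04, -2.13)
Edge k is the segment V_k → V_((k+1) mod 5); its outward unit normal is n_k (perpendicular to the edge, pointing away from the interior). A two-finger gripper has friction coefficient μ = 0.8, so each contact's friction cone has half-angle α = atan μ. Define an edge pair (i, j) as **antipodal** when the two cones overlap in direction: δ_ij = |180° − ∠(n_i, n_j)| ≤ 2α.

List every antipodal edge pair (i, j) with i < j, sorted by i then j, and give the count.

count = 4; pairs: (0,2), (1,3), (1,4), (2,4)

α = atan 0.8 = 38.66°;  2α = 77.32°
n_0 = (+0.7549, +0.6558)
n_1 = (-0.7455, +0.6665)
n_2 = (-0.7887, -0.6148)
n_3 = (+0.5081, -0.8613)
n_4 = (+0.9783, -0.2070)
  (0,1): δ = 82.78°  ·
  (0,2): δ = 3.05°  ✓
  (0,3): δ = 79.55°  ·
  (0,4): δ = 127.07°  ·
  (1,2): δ = 100.27°  ·
  (1,3): δ = 17.67°  ✓
  (1,4): δ = 29.85°  ✓
  (2,3): δ = 97.40°  ·
  (2,4): δ = 49.88°  ✓
  (3,4): δ = 132.48°  ·
antipodal pairs: 4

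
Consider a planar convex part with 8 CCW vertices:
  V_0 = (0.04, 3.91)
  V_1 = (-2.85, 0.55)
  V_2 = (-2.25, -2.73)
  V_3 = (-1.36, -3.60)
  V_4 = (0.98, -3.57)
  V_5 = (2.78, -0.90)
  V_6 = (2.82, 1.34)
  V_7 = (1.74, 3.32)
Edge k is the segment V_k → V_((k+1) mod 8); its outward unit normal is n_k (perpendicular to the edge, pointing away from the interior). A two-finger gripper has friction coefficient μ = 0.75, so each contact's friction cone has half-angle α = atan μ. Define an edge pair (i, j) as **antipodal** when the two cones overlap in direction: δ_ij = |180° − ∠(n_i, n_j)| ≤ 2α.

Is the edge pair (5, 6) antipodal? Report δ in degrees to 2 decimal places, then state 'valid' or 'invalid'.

δ = 150.37°, invalid

α = atan 0.75 = 36.87°;  2α = 73.74°
edge 5: e_5 = (+0.04, +2.24);  n_5 = (+0.9998, -0.0179)
edge 6: e_6 = (-1.08, +1.98);  n_6 = (+0.8779, +0.4789)
∠(n_5, n_6) = 29.63°
δ = |180° − 29.63°| = 150.37°
150.37° > 2α = 73.74°  →  invalid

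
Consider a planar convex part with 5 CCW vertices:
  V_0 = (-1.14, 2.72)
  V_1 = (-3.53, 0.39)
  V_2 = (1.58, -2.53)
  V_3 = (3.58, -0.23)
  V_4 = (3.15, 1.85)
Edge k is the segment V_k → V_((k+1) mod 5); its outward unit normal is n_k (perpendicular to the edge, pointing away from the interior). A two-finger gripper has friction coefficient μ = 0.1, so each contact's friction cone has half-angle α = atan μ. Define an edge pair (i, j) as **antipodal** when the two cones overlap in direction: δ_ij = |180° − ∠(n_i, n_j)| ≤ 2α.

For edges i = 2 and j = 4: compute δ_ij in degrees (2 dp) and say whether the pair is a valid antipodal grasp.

α = atan 0.1 = 5.71°;  2α = 11.42°
edge 2: e_2 = (+2.00, +2.30);  n_2 = (+0.7546, -0.6562)
edge 4: e_4 = (-4.29, +0.87);  n_4 = (+0.1988, +0.9800)
∠(n_2, n_4) = 119.55°
δ = |180° − 119.55°| = 60.45°
60.45° > 2α = 11.42°  →  invalid

δ = 60.45°, invalid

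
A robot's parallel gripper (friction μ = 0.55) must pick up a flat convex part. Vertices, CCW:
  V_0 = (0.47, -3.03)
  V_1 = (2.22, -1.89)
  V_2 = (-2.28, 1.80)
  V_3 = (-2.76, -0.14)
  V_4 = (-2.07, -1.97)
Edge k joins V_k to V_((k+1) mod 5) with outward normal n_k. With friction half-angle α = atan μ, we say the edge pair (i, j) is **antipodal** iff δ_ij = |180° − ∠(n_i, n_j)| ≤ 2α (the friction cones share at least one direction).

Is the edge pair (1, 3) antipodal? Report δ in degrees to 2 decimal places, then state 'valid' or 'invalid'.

δ = 29.99°, valid

α = atan 0.55 = 28.81°;  2α = 57.62°
edge 1: e_1 = (-4.50, +3.69);  n_1 = (+0.6341, +0.7733)
edge 3: e_3 = (+0.69, -1.83);  n_3 = (-0.9357, -0.3528)
∠(n_1, n_3) = 150.01°
δ = |180° − 150.01°| = 29.99°
29.99° ≤ 2α = 57.62°  →  valid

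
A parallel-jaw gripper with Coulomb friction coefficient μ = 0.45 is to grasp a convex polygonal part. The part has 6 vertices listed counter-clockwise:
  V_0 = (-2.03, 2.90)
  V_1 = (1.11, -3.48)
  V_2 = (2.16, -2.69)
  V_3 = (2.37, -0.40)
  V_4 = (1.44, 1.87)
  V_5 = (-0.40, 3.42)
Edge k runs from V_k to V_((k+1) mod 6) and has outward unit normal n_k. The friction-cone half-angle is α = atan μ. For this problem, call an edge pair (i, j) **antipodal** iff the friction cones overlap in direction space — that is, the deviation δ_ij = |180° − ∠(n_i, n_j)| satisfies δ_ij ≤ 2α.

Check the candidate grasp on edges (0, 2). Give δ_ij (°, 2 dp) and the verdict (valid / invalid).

δ = 31.44°, valid

α = atan 0.45 = 24.23°;  2α = 48.46°
edge 0: e_0 = (+3.14, -6.38);  n_0 = (-0.8972, -0.4416)
edge 2: e_2 = (+0.21, +2.29);  n_2 = (+0.9958, -0.0913)
∠(n_0, n_2) = 148.56°
δ = |180° − 148.56°| = 31.44°
31.44° ≤ 2α = 48.46°  →  valid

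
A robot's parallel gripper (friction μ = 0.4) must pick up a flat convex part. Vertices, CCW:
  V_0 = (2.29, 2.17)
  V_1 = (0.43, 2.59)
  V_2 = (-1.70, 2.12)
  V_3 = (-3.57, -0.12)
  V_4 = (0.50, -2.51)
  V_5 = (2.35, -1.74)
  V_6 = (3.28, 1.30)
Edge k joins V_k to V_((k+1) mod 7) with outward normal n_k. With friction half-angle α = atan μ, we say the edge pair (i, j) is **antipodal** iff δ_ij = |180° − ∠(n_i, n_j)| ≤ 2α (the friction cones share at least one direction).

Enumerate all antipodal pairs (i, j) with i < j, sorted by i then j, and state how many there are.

count = 7; pairs: (0,3), (0,4), (1,3), (1,4), (2,4), (2,5), (3,6)

α = atan 0.4 = 21.80°;  2α = 43.60°
n_0 = (+0.2203, +0.9754)
n_1 = (-0.2155, +0.9765)
n_2 = (-0.7677, +0.6409)
n_3 = (-0.5064, -0.8623)
n_4 = (+0.3843, -0.9232)
n_5 = (+0.9563, -0.2925)
n_6 = (+0.6601, +0.7512)
  (0,1): δ = 154.83°  ·
  (0,2): δ = 117.13°  ·
  (0,3): δ = 17.70°  ✓
  (0,4): δ = 35.32°  ✓
  (0,5): δ = 85.71°  ·
  (0,6): δ = 151.42°  ·
  (1,2): δ = 142.30°  ·
  (1,3): δ = 42.87°  ✓
  (1,4): δ = 10.15°  ✓
  (1,5): δ = 60.55°  ·
  (1,6): δ = 126.25°  ·
  (2,3): δ = 80.57°  ·
  (2,4): δ = 27.55°  ✓
  (2,5): δ = 22.85°  ✓
  (2,6): δ = 88.55°  ·
  (3,4): δ = 126.98°  ·
  (3,5): δ = 76.59°  ·
  (3,6): δ = 10.89°  ✓
  (4,5): δ = 129.61°  ·
  (4,6): δ = 63.91°  ·
  (5,6): δ = 114.30°  ·
antipodal pairs: 7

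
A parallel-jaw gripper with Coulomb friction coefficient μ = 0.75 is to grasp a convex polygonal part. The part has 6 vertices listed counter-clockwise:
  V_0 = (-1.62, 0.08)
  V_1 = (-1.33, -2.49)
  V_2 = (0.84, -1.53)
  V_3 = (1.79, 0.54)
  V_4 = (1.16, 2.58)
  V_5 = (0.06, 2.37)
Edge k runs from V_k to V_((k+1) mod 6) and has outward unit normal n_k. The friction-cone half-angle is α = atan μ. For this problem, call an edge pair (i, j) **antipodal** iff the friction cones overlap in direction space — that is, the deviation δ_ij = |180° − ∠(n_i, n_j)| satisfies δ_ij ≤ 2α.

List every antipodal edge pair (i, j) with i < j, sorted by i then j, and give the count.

α = atan 0.75 = 36.87°;  2α = 73.74°
n_0 = (-0.9937, -0.1121)
n_1 = (+0.4046, -0.9145)
n_2 = (+0.9089, -0.4171)
n_3 = (+0.9555, +0.2951)
n_4 = (-0.1875, +0.9823)
n_5 = (-0.8063, +0.5915)
  (0,1): δ = 72.57°  ✓
  (0,2): δ = 31.09°  ✓
  (0,3): δ = 10.72°  ✓
  (0,4): δ = 94.37°  ·
  (0,5): δ = 137.30°  ·
  (1,2): δ = 138.52°  ·
  (1,3): δ = 96.70°  ·
  (1,4): δ = 13.06°  ✓
  (1,5): δ = 29.87°  ✓
  (2,3): δ = 138.19°  ·
  (2,4): δ = 54.54°  ✓
  (2,5): δ = 11.61°  ✓
  (3,4): δ = 96.35°  ·
  (3,5): δ = 53.43°  ✓
  (4,5): δ = 137.07°  ·
antipodal pairs: 8

count = 8; pairs: (0,1), (0,2), (0,3), (1,4), (1,5), (2,4), (2,5), (3,5)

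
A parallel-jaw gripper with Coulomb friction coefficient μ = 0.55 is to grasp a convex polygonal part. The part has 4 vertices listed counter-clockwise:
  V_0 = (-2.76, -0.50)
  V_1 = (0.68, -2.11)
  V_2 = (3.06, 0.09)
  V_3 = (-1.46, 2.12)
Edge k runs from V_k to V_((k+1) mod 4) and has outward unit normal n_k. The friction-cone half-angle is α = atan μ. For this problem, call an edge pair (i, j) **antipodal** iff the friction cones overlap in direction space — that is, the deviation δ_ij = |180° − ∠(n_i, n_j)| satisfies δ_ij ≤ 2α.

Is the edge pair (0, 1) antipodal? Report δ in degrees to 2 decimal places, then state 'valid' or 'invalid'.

α = atan 0.55 = 28.81°;  2α = 57.62°
edge 0: e_0 = (+3.44, -1.61);  n_0 = (-0.4239, -0.9057)
edge 1: e_1 = (+2.38, +2.20);  n_1 = (+0.6788, -0.7343)
∠(n_0, n_1) = 67.83°
δ = |180° − 67.83°| = 112.17°
112.17° > 2α = 57.62°  →  invalid

δ = 112.17°, invalid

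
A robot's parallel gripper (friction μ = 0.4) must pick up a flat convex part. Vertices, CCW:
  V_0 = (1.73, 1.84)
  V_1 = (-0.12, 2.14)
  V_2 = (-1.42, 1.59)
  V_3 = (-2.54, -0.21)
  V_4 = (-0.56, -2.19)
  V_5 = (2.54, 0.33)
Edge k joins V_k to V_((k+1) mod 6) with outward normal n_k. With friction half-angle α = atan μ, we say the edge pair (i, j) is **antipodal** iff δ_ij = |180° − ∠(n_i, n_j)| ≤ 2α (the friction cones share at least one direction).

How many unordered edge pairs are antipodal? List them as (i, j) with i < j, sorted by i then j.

α = atan 0.4 = 21.80°;  2α = 43.60°
n_0 = (+0.1601, +0.9871)
n_1 = (-0.3896, +0.9210)
n_2 = (-0.8491, +0.5283)
n_3 = (-0.7071, -0.7071)
n_4 = (+0.6308, -0.7760)
n_5 = (+0.8812, +0.4727)
  (0,1): δ = 147.86°  ·
  (0,2): δ = 112.68°  ·
  (0,3): δ = 35.79°  ✓
  (0,4): δ = 48.32°  ·
  (0,5): δ = 127.42°  ·
  (1,2): δ = 144.82°  ·
  (1,3): δ = 67.93°  ·
  (1,4): δ = 16.18°  ✓
  (1,5): δ = 95.28°  ·
  (2,3): δ = 103.11°  ·
  (2,4): δ = 19.00°  ✓
  (2,5): δ = 60.10°  ·
  (3,4): δ = 95.89°  ·
  (3,5): δ = 16.79°  ✓
  (4,5): δ = 100.90°  ·
antipodal pairs: 4

count = 4; pairs: (0,3), (1,4), (2,4), (3,5)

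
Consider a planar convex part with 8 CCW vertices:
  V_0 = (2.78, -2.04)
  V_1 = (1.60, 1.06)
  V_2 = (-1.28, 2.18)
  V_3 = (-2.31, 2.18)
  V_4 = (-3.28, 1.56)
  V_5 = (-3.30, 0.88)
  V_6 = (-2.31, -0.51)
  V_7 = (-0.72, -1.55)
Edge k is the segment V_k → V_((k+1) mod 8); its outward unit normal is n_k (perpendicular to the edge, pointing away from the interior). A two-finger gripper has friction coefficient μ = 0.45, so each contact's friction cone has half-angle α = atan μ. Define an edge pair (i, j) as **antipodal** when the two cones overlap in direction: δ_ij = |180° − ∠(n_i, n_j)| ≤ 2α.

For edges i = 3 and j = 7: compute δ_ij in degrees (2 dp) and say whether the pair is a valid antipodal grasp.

δ = 40.56°, valid

α = atan 0.45 = 24.23°;  2α = 48.46°
edge 3: e_3 = (-0.97, -0.62);  n_3 = (-0.5386, +0.8426)
edge 7: e_7 = (+3.50, -0.49);  n_7 = (-0.1386, -0.9903)
∠(n_3, n_7) = 139.44°
δ = |180° − 139.44°| = 40.56°
40.56° ≤ 2α = 48.46°  →  valid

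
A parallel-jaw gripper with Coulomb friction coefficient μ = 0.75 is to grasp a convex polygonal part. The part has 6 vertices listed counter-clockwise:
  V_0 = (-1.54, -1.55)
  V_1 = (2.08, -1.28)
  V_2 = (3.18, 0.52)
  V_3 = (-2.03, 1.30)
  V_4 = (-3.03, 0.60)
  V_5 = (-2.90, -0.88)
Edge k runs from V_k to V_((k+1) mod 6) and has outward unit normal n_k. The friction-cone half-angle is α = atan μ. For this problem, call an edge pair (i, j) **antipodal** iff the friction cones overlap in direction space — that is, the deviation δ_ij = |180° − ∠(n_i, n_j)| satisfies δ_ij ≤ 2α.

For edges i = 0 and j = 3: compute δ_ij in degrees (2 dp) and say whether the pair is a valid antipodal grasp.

α = atan 0.75 = 36.87°;  2α = 73.74°
edge 0: e_0 = (+3.62, +0.27);  n_0 = (+0.0744, -0.9972)
edge 3: e_3 = (-1.00, -0.70);  n_3 = (-0.5735, +0.8192)
∠(n_0, n_3) = 149.27°
δ = |180° − 149.27°| = 30.73°
30.73° ≤ 2α = 73.74°  →  valid

δ = 30.73°, valid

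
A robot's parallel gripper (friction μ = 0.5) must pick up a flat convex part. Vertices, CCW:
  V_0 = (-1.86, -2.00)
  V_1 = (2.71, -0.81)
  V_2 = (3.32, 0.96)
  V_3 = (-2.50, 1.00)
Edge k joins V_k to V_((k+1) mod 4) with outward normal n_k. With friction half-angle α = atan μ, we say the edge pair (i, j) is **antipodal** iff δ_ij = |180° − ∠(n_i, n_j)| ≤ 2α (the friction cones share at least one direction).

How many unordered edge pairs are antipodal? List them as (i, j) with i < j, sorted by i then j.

count = 2; pairs: (0,2), (1,3)

α = atan 0.5 = 26.57°;  2α = 53.13°
n_0 = (+0.2520, -0.9677)
n_1 = (+0.9454, -0.3258)
n_2 = (+0.0069, +1.0000)
n_3 = (-0.9780, -0.2086)
  (0,1): δ = 123.61°  ·
  (0,2): δ = 14.99°  ✓
  (0,3): δ = 87.45°  ·
  (1,2): δ = 71.38°  ·
  (1,3): δ = 31.06°  ✓
  (2,3): δ = 77.56°  ·
antipodal pairs: 2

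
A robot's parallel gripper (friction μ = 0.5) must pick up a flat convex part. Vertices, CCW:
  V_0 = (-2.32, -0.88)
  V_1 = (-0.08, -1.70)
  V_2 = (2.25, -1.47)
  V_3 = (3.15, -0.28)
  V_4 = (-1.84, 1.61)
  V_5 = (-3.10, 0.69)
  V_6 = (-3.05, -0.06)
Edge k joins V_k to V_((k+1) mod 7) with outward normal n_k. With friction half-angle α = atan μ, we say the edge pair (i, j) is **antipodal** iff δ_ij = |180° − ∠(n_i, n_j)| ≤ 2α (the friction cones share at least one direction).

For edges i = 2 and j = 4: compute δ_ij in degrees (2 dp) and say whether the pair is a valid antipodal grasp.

δ = 16.76°, valid

α = atan 0.5 = 26.57°;  2α = 53.13°
edge 2: e_2 = (+0.90, +1.19);  n_2 = (+0.7976, -0.6032)
edge 4: e_4 = (-1.26, -0.92);  n_4 = (-0.5897, +0.8076)
∠(n_2, n_4) = 163.24°
δ = |180° − 163.24°| = 16.76°
16.76° ≤ 2α = 53.13°  →  valid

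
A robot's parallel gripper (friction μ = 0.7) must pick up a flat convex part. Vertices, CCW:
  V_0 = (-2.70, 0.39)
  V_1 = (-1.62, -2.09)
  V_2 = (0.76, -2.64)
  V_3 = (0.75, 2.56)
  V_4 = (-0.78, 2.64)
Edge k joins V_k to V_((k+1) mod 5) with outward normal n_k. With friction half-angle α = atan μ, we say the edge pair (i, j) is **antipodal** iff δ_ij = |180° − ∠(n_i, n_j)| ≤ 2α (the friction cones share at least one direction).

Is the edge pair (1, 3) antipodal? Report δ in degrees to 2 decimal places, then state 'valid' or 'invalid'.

α = atan 0.7 = 34.99°;  2α = 69.98°
edge 1: e_1 = (+2.38, -0.55);  n_1 = (-0.2252, -0.9743)
edge 3: e_3 = (-1.53, +0.08);  n_3 = (+0.0522, +0.9986)
∠(n_1, n_3) = 169.98°
δ = |180° − 169.98°| = 10.02°
10.02° ≤ 2α = 69.98°  →  valid

δ = 10.02°, valid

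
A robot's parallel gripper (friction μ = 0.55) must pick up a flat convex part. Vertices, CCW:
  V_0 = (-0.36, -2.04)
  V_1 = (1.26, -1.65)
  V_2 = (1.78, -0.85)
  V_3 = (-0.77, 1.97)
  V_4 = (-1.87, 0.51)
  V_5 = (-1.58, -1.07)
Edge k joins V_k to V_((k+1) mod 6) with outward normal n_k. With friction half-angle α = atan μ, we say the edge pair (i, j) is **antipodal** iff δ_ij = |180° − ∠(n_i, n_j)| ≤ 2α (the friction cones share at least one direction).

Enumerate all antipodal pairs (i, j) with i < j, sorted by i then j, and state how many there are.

count = 5; pairs: (0,3), (1,3), (1,4), (2,4), (2,5)

α = atan 0.55 = 28.81°;  2α = 57.62°
n_0 = (+0.2341, -0.9722)
n_1 = (+0.8384, -0.5450)
n_2 = (+0.7417, +0.6707)
n_3 = (-0.7987, +0.6017)
n_4 = (-0.9836, -0.1805)
n_5 = (-0.6223, -0.7827)
  (0,1): δ = 136.56°  ·
  (0,2): δ = 61.41°  ·
  (0,3): δ = 39.47°  ✓
  (0,4): δ = 86.86°  ·
  (0,5): δ = 127.98°  ·
  (1,2): δ = 104.85°  ·
  (1,3): δ = 3.97°  ✓
  (1,4): δ = 43.42°  ✓
  (1,5): δ = 84.54°  ·
  (2,3): δ = 79.12°  ·
  (2,4): δ = 31.72°  ✓
  (2,5): δ = 9.39°  ✓
  (3,4): δ = 132.60°  ·
  (3,5): δ = 91.49°  ·
  (4,5): δ = 138.89°  ·
antipodal pairs: 5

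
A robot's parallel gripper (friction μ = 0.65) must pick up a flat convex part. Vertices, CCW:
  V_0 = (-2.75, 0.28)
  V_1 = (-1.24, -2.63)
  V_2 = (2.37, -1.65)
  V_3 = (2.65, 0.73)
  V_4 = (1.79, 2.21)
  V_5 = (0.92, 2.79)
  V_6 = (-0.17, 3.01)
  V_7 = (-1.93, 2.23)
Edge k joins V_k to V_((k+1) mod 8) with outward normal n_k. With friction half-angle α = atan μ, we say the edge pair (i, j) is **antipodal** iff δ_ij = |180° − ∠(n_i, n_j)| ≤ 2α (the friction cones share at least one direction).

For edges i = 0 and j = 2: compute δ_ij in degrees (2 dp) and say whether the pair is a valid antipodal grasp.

α = atan 0.65 = 33.02°;  2α = 66.05°
edge 0: e_0 = (+1.51, -2.91);  n_0 = (-0.8876, -0.4606)
edge 2: e_2 = (+0.28, +2.38);  n_2 = (+0.9932, -0.1168)
∠(n_0, n_2) = 145.87°
δ = |180° − 145.87°| = 34.13°
34.13° ≤ 2α = 66.05°  →  valid

δ = 34.13°, valid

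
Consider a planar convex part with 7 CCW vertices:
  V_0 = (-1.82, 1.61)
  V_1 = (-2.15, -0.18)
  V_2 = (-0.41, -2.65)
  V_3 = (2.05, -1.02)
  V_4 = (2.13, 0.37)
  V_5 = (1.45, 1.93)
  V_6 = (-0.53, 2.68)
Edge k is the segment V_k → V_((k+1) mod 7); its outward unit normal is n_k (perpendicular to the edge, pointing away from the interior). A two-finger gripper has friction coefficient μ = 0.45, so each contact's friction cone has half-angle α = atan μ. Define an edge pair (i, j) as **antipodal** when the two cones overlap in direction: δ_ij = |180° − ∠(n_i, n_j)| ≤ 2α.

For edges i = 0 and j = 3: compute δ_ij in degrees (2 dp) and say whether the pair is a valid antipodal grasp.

δ = 7.15°, valid

α = atan 0.45 = 24.23°;  2α = 48.46°
edge 0: e_0 = (-0.33, -1.79);  n_0 = (-0.9834, +0.1813)
edge 3: e_3 = (+0.08, +1.39);  n_3 = (+0.9983, -0.0575)
∠(n_0, n_3) = 172.85°
δ = |180° − 172.85°| = 7.15°
7.15° ≤ 2α = 48.46°  →  valid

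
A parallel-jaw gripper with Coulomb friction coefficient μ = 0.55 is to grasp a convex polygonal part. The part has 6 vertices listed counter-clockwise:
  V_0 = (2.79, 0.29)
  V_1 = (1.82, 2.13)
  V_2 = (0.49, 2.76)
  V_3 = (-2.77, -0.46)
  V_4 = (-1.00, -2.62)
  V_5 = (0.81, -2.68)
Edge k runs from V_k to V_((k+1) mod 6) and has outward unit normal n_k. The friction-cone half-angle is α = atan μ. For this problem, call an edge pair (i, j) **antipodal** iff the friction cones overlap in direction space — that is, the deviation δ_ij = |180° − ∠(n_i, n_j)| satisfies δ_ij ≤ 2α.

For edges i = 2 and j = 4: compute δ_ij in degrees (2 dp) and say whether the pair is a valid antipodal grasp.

δ = 46.54°, valid

α = atan 0.55 = 28.81°;  2α = 57.62°
edge 2: e_2 = (-3.26, -3.22);  n_2 = (-0.7027, +0.7115)
edge 4: e_4 = (+1.81, -0.06);  n_4 = (-0.0331, -0.9995)
∠(n_2, n_4) = 133.46°
δ = |180° − 133.46°| = 46.54°
46.54° ≤ 2α = 57.62°  →  valid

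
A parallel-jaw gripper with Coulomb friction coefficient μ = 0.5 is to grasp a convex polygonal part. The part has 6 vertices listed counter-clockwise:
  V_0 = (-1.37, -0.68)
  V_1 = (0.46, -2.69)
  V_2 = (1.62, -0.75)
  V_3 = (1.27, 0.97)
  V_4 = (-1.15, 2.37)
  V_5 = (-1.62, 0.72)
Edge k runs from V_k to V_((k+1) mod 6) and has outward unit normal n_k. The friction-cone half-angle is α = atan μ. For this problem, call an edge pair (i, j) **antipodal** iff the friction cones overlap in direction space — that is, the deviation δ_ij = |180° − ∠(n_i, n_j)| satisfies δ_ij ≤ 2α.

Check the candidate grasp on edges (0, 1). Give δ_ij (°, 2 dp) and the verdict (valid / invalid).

α = atan 0.5 = 26.57°;  2α = 53.13°
edge 0: e_0 = (+1.83, -2.01);  n_0 = (-0.7394, -0.6732)
edge 1: e_1 = (+1.16, +1.94);  n_1 = (+0.8583, -0.5132)
∠(n_0, n_1) = 106.81°
δ = |180° − 106.81°| = 73.19°
73.19° > 2α = 53.13°  →  invalid

δ = 73.19°, invalid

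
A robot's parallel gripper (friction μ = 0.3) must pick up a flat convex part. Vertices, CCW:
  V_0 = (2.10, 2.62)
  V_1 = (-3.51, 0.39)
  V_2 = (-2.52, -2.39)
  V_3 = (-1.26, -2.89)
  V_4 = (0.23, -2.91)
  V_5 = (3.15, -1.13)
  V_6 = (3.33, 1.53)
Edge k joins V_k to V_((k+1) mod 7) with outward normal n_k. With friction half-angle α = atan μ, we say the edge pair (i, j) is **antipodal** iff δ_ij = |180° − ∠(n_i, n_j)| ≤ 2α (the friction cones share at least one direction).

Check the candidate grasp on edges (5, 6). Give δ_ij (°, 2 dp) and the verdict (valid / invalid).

α = atan 0.3 = 16.70°;  2α = 33.40°
edge 5: e_5 = (+0.18, +2.66);  n_5 = (+0.9977, -0.0675)
edge 6: e_6 = (-1.23, +1.09);  n_6 = (+0.6632, +0.7484)
∠(n_5, n_6) = 52.32°
δ = |180° − 52.32°| = 127.68°
127.68° > 2α = 33.40°  →  invalid

δ = 127.68°, invalid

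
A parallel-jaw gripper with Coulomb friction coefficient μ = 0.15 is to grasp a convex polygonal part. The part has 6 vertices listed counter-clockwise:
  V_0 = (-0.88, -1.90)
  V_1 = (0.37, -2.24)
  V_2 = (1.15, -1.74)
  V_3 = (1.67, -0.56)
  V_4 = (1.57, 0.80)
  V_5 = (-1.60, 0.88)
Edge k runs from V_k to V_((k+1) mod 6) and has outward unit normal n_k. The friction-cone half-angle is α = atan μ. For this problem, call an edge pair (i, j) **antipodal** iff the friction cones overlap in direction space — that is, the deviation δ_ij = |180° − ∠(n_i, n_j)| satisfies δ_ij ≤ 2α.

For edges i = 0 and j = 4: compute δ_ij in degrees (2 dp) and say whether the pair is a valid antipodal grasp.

δ = 13.77°, valid

α = atan 0.15 = 8.53°;  2α = 17.06°
edge 0: e_0 = (+1.25, -0.34);  n_0 = (-0.2625, -0.9649)
edge 4: e_4 = (-3.17, +0.08);  n_4 = (+0.0252, +0.9997)
∠(n_0, n_4) = 166.23°
δ = |180° − 166.23°| = 13.77°
13.77° ≤ 2α = 17.06°  →  valid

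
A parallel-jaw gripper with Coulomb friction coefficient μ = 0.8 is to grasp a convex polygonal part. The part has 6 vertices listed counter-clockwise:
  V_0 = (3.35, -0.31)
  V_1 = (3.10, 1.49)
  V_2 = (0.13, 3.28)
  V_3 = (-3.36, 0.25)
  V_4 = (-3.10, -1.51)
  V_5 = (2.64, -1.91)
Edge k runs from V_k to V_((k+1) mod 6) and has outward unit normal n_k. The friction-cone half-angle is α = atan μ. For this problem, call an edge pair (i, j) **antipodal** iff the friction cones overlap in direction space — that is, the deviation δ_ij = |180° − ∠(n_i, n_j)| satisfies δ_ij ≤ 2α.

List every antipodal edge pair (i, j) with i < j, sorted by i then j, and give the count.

count = 7; pairs: (0,2), (0,3), (1,3), (1,4), (2,4), (2,5), (3,5)

α = atan 0.8 = 38.66°;  2α = 77.32°
n_0 = (+0.9905, +0.1376)
n_1 = (+0.5162, +0.8565)
n_2 = (-0.6556, +0.7551)
n_3 = (-0.9893, -0.1461)
n_4 = (-0.0695, -0.9976)
n_5 = (+0.9140, -0.4056)
  (0,1): δ = 128.98°  ·
  (0,2): δ = 56.94°  ✓
  (0,3): δ = 0.50°  ✓
  (0,4): δ = 78.11°  ·
  (0,5): δ = 148.16°  ·
  (1,2): δ = 107.96°  ·
  (1,3): δ = 50.52°  ✓
  (1,4): δ = 27.09°  ✓
  (1,5): δ = 97.15°  ·
  (2,3): δ = 122.56°  ·
  (2,4): δ = 44.95°  ✓
  (2,5): δ = 25.11°  ✓
  (3,4): δ = 102.39°  ·
  (3,5): δ = 32.33°  ✓
  (4,5): δ = 109.94°  ·
antipodal pairs: 7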